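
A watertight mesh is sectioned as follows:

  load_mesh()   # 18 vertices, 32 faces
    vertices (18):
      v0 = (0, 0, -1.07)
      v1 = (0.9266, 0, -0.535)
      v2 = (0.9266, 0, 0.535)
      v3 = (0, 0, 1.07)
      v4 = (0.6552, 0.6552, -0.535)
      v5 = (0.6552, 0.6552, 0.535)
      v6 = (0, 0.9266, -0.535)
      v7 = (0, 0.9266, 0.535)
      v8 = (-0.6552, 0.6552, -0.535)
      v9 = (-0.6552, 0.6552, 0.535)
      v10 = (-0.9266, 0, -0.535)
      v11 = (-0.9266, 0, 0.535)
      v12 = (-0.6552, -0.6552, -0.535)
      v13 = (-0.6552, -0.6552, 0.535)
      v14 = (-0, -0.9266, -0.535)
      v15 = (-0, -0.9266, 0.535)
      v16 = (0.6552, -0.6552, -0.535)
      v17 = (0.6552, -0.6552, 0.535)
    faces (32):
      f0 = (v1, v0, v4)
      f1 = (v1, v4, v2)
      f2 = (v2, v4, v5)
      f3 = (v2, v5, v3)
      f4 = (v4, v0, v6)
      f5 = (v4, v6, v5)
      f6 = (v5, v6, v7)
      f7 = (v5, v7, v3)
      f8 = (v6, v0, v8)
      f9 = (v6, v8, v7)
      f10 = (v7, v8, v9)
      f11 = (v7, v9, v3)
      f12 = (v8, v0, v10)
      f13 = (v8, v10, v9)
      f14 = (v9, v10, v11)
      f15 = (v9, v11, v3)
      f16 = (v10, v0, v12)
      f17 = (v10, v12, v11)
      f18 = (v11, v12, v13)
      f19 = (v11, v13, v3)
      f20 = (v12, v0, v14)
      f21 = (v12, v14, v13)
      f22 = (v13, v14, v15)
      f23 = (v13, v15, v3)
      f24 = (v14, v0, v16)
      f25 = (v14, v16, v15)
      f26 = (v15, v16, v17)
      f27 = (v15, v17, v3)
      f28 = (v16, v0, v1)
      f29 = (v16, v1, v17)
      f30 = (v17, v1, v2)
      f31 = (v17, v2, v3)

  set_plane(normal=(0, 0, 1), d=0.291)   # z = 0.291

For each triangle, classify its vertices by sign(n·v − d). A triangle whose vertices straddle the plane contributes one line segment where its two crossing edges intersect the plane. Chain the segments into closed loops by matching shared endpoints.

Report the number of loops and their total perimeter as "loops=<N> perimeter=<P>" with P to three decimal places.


Straddling triangles (16 of 32):
  (v1,v4,v2) [--+] → (0.864711, 0.14941, 0.291)–(0.9266, 0, 0.291)  len=0.1617
  (v2,v4,v5) [+-+] → (0.864711, 0.14941, 0.291)–(0.6552, 0.6552, 0.291)  len=0.5475
  (v4,v6,v5) [--+] → (0.50579, 0.717089, 0.291)–(0.6552, 0.6552, 0.291)  len=0.1617
  (v5,v6,v7) [+-+] → (0.50579, 0.717089, 0.291)–(0, 0.9266, 0.291)  len=0.5475
  (v6,v8,v7) [--+] → (-0.14941, 0.864711, 0.291)–(0, 0.9266, 0.291)  len=0.1617
  (v7,v8,v9) [+-+] → (-0.14941, 0.864711, 0.291)–(-0.6552, 0.6552, 0.291)  len=0.5475
  (v8,v10,v9) [--+] → (-0.717089, 0.50579, 0.291)–(-0.6552, 0.6552, 0.291)  len=0.1617
  (v9,v10,v11) [+-+] → (-0.717089, 0.50579, 0.291)–(-0.9266, 0, 0.291)  len=0.5475
  (v10,v12,v11) [--+] → (-0.864711, -0.14941, 0.291)–(-0.9266, 0, 0.291)  len=0.1617
  (v11,v12,v13) [+-+] → (-0.864711, -0.14941, 0.291)–(-0.6552, -0.6552, 0.291)  len=0.5475
  (v12,v14,v13) [--+] → (-0.50579, -0.717089, 0.291)–(-0.6552, -0.6552, 0.291)  len=0.1617
  (v13,v14,v15) [+-+] → (-0.50579, -0.717089, 0.291)–(0, -0.9266, 0.291)  len=0.5475
  (v14,v16,v15) [--+] → (0.14941, -0.864711, 0.291)–(0, -0.9266, 0.291)  len=0.1617
  (v15,v16,v17) [+-+] → (0.14941, -0.864711, 0.291)–(0.6552, -0.6552, 0.291)  len=0.5475
  (v16,v1,v17) [--+] → (0.717089, -0.50579, 0.291)–(0.6552, -0.6552, 0.291)  len=0.1617
  (v17,v1,v2) [+-+] → (0.717089, -0.50579, 0.291)–(0.9266, 0, 0.291)  len=0.5475

Chained into 1 loop(s):
  loop 1: 16 segments, perimeter = 5.6735
Total perimeter = 5.673

loops=1 perimeter=5.673


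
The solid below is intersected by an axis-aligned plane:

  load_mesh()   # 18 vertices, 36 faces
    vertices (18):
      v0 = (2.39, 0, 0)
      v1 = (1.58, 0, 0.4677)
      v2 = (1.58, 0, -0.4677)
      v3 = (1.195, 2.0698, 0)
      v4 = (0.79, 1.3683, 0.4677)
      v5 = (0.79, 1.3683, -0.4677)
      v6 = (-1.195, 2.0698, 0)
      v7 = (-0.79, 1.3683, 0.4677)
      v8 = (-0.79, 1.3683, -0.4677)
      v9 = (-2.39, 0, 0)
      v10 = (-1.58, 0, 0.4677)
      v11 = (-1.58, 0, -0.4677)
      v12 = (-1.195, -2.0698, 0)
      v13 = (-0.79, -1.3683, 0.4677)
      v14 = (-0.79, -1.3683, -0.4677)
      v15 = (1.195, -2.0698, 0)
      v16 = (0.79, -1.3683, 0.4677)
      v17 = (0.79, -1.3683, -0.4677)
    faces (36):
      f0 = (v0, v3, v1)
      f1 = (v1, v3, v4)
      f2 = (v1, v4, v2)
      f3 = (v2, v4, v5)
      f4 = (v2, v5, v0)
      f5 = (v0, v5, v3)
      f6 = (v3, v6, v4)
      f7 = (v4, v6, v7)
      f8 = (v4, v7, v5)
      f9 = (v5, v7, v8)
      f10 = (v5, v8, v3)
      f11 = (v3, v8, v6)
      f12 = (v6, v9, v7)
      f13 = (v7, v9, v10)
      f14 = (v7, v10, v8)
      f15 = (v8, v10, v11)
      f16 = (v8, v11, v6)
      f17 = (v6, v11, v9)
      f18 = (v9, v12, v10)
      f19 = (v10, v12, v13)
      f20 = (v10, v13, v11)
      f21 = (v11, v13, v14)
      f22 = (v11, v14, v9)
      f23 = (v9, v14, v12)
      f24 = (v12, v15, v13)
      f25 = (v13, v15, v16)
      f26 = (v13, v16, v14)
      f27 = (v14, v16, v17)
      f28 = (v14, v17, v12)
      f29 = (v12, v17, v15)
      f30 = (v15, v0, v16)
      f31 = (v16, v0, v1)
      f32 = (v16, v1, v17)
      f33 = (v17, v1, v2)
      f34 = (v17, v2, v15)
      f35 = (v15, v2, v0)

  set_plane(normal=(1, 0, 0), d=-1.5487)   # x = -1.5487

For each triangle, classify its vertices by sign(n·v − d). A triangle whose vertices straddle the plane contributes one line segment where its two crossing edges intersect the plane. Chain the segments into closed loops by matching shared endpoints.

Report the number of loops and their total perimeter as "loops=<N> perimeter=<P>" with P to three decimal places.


Straddling triangles (12 of 36):
  (v6,v9,v7) [+-+] → (-1.5487, 1.45717, 0)–(-1.5487, 0.719469, 0.245923)  len=0.7776
  (v7,v9,v10) [+--] → (-1.5487, 0.719469, 0.245923)–(-1.5487, 0.0542124, 0.4677)  len=0.7013
  (v7,v10,v8) [+-+] → (-1.5487, 0.0542124, 0.4677)–(-1.5487, 0.0542124, 0.430639)  len=0.0371
  (v8,v10,v11) [+--] → (-1.5487, 0.0542124, 0.430639)–(-1.5487, 0.0542124, -0.4677)  len=0.8983
  (v8,v11,v6) [+-+] → (-1.5487, 0.0542124, -0.4677)–(-1.5487, 0.168272, -0.429677)  len=0.1202
  (v6,v11,v9) [+--] → (-1.5487, 0.168272, -0.429677)–(-1.5487, 1.45717, 0)  len=1.3586
  (v9,v12,v10) [-+-] → (-1.5487, -1.45717, 0)–(-1.5487, -0.168272, 0.429677)  len=1.3586
  (v10,v12,v13) [-++] → (-1.5487, -0.168272, 0.429677)–(-1.5487, -0.0542124, 0.4677)  len=0.1202
  (v10,v13,v11) [-+-] → (-1.5487, -0.0542124, 0.4677)–(-1.5487, -0.0542124, -0.430639)  len=0.8983
  (v11,v13,v14) [-++] → (-1.5487, -0.0542124, -0.430639)–(-1.5487, -0.0542124, -0.4677)  len=0.0371
  (v11,v14,v9) [-+-] → (-1.5487, -0.0542124, -0.4677)–(-1.5487, -0.719469, -0.245923)  len=0.7013
  (v9,v14,v12) [-++] → (-1.5487, -0.719469, -0.245923)–(-1.5487, -1.45717, 0)  len=0.7776

Chained into 2 loop(s):
  loop 1: 6 segments, perimeter = 3.8931
  loop 2: 6 segments, perimeter = 3.8931
Total perimeter = 7.786

loops=2 perimeter=7.786


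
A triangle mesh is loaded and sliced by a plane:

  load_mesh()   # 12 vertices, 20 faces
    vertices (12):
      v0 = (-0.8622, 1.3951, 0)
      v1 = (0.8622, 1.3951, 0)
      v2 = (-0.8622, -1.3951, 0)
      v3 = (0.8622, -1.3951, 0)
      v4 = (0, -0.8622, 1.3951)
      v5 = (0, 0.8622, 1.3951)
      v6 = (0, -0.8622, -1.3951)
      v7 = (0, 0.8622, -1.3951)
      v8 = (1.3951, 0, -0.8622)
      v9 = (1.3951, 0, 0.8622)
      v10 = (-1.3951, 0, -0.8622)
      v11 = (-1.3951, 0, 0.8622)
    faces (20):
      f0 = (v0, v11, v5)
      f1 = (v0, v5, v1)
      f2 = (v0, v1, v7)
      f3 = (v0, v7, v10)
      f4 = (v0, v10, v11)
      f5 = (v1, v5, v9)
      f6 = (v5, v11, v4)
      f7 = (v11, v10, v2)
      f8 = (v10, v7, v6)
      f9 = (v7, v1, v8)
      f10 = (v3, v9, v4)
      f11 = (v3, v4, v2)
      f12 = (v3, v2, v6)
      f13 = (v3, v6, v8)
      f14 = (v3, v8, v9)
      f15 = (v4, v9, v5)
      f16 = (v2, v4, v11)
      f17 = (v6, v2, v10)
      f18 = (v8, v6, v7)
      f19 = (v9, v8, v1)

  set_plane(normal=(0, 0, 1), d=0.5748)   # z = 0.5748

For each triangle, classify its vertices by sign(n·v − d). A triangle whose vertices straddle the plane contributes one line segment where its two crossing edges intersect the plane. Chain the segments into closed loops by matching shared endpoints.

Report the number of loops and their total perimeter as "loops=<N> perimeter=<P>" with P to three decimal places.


Straddling triangles (10 of 20):
  (v0,v11,v5) [-++] → (-1.21747, 0.465033, 0.5748)–(-0.506962, 1.17554, 0.5748)  len=1.0048
  (v0,v5,v1) [-+-] → (-0.506962, 1.17554, 0.5748)–(0.506962, 1.17554, 0.5748)  len=1.0139
  (v0,v10,v11) [--+] → (-1.3951, 0, 0.5748)–(-1.21747, 0.465033, 0.5748)  len=0.4978
  (v1,v5,v9) [-++] → (0.506962, 1.17554, 0.5748)–(1.21747, 0.465033, 0.5748)  len=1.0048
  (v11,v10,v2) [+--] → (-1.3951, 0, 0.5748)–(-1.21747, -0.465033, 0.5748)  len=0.4978
  (v3,v9,v4) [-++] → (1.21747, -0.465033, 0.5748)–(0.506962, -1.17554, 0.5748)  len=1.0048
  (v3,v4,v2) [-+-] → (0.506962, -1.17554, 0.5748)–(-0.506962, -1.17554, 0.5748)  len=1.0139
  (v3,v8,v9) [--+] → (1.3951, 0, 0.5748)–(1.21747, -0.465033, 0.5748)  len=0.4978
  (v2,v4,v11) [-++] → (-0.506962, -1.17554, 0.5748)–(-1.21747, -0.465033, 0.5748)  len=1.0048
  (v9,v8,v1) [+--] → (1.3951, 0, 0.5748)–(1.21747, 0.465033, 0.5748)  len=0.4978

Chained into 1 loop(s):
  loop 1: 10 segments, perimeter = 8.0383
Total perimeter = 8.038

loops=1 perimeter=8.038


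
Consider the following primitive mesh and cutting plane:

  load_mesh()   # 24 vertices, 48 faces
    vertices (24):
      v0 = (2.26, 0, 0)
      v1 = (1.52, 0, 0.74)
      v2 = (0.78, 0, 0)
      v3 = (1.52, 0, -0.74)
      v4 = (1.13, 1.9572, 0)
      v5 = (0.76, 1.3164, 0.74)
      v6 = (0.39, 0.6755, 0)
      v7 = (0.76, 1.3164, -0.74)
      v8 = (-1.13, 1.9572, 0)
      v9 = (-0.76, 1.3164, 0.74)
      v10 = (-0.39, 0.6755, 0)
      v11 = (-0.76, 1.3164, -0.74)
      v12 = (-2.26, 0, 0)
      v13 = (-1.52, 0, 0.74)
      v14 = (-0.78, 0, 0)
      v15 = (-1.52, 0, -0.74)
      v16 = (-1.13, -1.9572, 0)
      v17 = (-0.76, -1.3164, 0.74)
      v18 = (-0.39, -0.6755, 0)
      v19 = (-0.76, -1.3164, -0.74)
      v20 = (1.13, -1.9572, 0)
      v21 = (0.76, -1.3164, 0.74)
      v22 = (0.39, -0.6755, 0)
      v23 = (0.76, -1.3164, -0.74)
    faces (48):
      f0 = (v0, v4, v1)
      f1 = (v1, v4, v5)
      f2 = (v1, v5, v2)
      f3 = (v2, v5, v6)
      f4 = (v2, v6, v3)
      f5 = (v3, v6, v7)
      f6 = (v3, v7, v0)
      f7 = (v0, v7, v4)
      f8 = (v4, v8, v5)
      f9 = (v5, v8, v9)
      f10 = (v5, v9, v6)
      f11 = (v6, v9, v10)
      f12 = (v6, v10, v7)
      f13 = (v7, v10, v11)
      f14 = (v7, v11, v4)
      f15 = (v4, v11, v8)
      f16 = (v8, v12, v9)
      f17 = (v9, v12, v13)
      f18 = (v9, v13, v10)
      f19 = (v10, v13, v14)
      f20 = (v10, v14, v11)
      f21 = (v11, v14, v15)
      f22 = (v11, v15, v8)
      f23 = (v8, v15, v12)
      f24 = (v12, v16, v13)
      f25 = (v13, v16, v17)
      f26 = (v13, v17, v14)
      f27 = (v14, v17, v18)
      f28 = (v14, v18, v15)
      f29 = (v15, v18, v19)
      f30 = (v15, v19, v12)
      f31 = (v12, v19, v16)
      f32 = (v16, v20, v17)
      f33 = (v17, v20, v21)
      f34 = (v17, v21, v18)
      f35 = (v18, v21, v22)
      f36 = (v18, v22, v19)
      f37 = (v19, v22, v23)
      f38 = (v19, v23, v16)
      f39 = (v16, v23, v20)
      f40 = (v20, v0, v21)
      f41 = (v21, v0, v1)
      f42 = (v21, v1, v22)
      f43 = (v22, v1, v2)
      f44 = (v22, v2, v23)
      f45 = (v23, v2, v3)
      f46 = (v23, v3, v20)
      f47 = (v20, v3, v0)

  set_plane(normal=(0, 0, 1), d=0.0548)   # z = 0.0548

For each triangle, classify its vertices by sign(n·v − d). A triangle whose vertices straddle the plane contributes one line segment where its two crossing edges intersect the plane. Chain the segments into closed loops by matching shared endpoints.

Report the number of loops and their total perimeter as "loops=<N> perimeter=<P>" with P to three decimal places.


loops=2 perimeter=18.240

Straddling triangles (24 of 48):
  (v0,v4,v1) [--+] → (1.15888, 1.81226, 0.0548)–(2.2052, 0, 0.0548)  len=2.0926
  (v1,v4,v5) [+-+] → (1.15888, 1.81226, 0.0548)–(1.1026, 1.90975, 0.0548)  len=0.1126
  (v1,v5,v2) [++-] → (0.778519, 0.0974848, 0.0548)–(0.8348, 0, 0.0548)  len=0.1126
  (v2,v5,v6) [-+-] → (0.778519, 0.0974848, 0.0548)–(0.4174, 0.722961, 0.0548)  len=0.7222
  (v4,v8,v5) [--+] → (-0.990038, 1.90975, 0.0548)–(1.1026, 1.90975, 0.0548)  len=2.0926
  (v5,v8,v9) [+-+] → (-0.990038, 1.90975, 0.0548)–(-1.1026, 1.90975, 0.0548)  len=0.1126
  (v5,v9,v6) [++-] → (0.304838, 0.722961, 0.0548)–(0.4174, 0.722961, 0.0548)  len=0.1126
  (v6,v9,v10) [-+-] → (0.304838, 0.722961, 0.0548)–(-0.4174, 0.722961, 0.0548)  len=0.7222
  (v8,v12,v9) [--+] → (-2.14892, 0.0974848, 0.0548)–(-1.1026, 1.90975, 0.0548)  len=2.0926
  (v9,v12,v13) [+-+] → (-2.14892, 0.0974848, 0.0548)–(-2.2052, 0, 0.0548)  len=0.1126
  (v9,v13,v10) [++-] → (-0.473681, 0.625476, 0.0548)–(-0.4174, 0.722961, 0.0548)  len=0.1126
  (v10,v13,v14) [-+-] → (-0.473681, 0.625476, 0.0548)–(-0.8348, 0, 0.0548)  len=0.7222
  (v12,v16,v13) [--+] → (-1.15888, -1.81226, 0.0548)–(-2.2052, 0, 0.0548)  len=2.0926
  (v13,v16,v17) [+-+] → (-1.15888, -1.81226, 0.0548)–(-1.1026, -1.90975, 0.0548)  len=0.1126
  (v13,v17,v14) [++-] → (-0.778519, -0.0974848, 0.0548)–(-0.8348, 0, 0.0548)  len=0.1126
  (v14,v17,v18) [-+-] → (-0.778519, -0.0974848, 0.0548)–(-0.4174, -0.722961, 0.0548)  len=0.7222
  (v16,v20,v17) [--+] → (0.990038, -1.90975, 0.0548)–(-1.1026, -1.90975, 0.0548)  len=2.0926
  (v17,v20,v21) [+-+] → (0.990038, -1.90975, 0.0548)–(1.1026, -1.90975, 0.0548)  len=0.1126
  (v17,v21,v18) [++-] → (-0.304838, -0.722961, 0.0548)–(-0.4174, -0.722961, 0.0548)  len=0.1126
  (v18,v21,v22) [-+-] → (-0.304838, -0.722961, 0.0548)–(0.4174, -0.722961, 0.0548)  len=0.7222
  (v20,v0,v21) [--+] → (2.14892, -0.0974848, 0.0548)–(1.1026, -1.90975, 0.0548)  len=2.0926
  (v21,v0,v1) [+-+] → (2.14892, -0.0974848, 0.0548)–(2.2052, 0, 0.0548)  len=0.1126
  (v21,v1,v22) [++-] → (0.473681, -0.625476, 0.0548)–(0.4174, -0.722961, 0.0548)  len=0.1126
  (v22,v1,v2) [-+-] → (0.473681, -0.625476, 0.0548)–(0.8348, 0, 0.0548)  len=0.7222

Chained into 2 loop(s):
  loop 1: 12 segments, perimeter = 13.2312
  loop 2: 12 segments, perimeter = 5.0088
Total perimeter = 18.240


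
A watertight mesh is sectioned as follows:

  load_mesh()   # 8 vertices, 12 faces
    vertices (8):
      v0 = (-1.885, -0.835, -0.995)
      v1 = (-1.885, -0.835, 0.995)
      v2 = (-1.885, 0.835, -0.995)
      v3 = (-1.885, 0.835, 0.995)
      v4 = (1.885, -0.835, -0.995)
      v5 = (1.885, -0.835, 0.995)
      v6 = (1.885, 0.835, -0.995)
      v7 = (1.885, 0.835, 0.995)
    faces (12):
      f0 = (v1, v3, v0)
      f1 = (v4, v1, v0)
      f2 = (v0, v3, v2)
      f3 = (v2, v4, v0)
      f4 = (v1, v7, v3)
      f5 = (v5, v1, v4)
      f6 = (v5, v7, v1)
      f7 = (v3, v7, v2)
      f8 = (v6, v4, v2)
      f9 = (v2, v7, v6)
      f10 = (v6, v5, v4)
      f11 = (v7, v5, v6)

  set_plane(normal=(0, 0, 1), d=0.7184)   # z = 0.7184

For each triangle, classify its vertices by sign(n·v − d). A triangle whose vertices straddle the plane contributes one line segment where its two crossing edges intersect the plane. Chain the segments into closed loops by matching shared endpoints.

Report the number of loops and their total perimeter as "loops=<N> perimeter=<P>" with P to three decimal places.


Straddling triangles (8 of 12):
  (v1,v3,v0) [++-] → (-1.885, 0.602878, 0.7184)–(-1.885, -0.835, 0.7184)  len=1.4379
  (v4,v1,v0) [-+-] → (-1.36099, -0.835, 0.7184)–(-1.885, -0.835, 0.7184)  len=0.5240
  (v0,v3,v2) [-+-] → (-1.885, 0.602878, 0.7184)–(-1.885, 0.835, 0.7184)  len=0.2321
  (v5,v1,v4) [++-] → (-1.36099, -0.835, 0.7184)–(1.885, -0.835, 0.7184)  len=3.2460
  (v3,v7,v2) [++-] → (1.36099, 0.835, 0.7184)–(-1.885, 0.835, 0.7184)  len=3.2460
  (v2,v7,v6) [-+-] → (1.36099, 0.835, 0.7184)–(1.885, 0.835, 0.7184)  len=0.5240
  (v6,v5,v4) [-+-] → (1.885, -0.602878, 0.7184)–(1.885, -0.835, 0.7184)  len=0.2321
  (v7,v5,v6) [++-] → (1.885, -0.602878, 0.7184)–(1.885, 0.835, 0.7184)  len=1.4379

Chained into 1 loop(s):
  loop 1: 8 segments, perimeter = 10.8800
Total perimeter = 10.880

loops=1 perimeter=10.880


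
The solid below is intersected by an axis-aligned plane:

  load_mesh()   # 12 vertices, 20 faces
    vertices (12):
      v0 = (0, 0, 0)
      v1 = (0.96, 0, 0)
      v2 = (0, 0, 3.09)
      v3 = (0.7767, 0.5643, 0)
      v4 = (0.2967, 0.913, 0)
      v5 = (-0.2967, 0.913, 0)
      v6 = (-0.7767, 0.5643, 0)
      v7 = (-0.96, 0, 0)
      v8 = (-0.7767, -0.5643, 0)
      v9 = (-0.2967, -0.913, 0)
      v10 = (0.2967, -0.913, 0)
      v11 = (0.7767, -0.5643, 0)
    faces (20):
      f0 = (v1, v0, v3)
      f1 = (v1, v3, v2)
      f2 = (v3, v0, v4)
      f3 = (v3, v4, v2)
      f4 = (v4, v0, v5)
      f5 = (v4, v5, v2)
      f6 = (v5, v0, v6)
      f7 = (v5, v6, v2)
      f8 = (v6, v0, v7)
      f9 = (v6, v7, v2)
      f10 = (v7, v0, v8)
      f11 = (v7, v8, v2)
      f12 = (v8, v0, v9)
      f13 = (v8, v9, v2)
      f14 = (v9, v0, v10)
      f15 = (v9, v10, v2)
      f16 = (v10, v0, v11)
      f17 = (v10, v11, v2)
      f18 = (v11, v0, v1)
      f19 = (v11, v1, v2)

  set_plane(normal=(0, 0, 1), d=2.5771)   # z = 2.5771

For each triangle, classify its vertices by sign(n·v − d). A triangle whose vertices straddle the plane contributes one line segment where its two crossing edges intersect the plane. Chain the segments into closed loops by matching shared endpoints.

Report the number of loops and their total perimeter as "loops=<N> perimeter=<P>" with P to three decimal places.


loops=1 perimeter=0.985

Straddling triangles (10 of 20):
  (v1,v3,v2) [--+] → (0.128922, 0.0936665, 2.5771)–(0.159348, 0, 2.5771)  len=0.0985
  (v3,v4,v2) [--+] → (0.0492484, 0.151546, 2.5771)–(0.128922, 0.0936665, 2.5771)  len=0.0985
  (v4,v5,v2) [--+] → (-0.0492484, 0.151546, 2.5771)–(0.0492484, 0.151546, 2.5771)  len=0.0985
  (v5,v6,v2) [--+] → (-0.128922, 0.0936665, 2.5771)–(-0.0492484, 0.151546, 2.5771)  len=0.0985
  (v6,v7,v2) [--+] → (-0.159348, 0, 2.5771)–(-0.128922, 0.0936665, 2.5771)  len=0.0985
  (v7,v8,v2) [--+] → (-0.128922, -0.0936665, 2.5771)–(-0.159348, 0, 2.5771)  len=0.0985
  (v8,v9,v2) [--+] → (-0.0492484, -0.151546, 2.5771)–(-0.128922, -0.0936665, 2.5771)  len=0.0985
  (v9,v10,v2) [--+] → (0.0492484, -0.151546, 2.5771)–(-0.0492484, -0.151546, 2.5771)  len=0.0985
  (v10,v11,v2) [--+] → (0.128922, -0.0936665, 2.5771)–(0.0492484, -0.151546, 2.5771)  len=0.0985
  (v11,v1,v2) [--+] → (0.159348, 0, 2.5771)–(0.128922, -0.0936665, 2.5771)  len=0.0985

Chained into 1 loop(s):
  loop 1: 10 segments, perimeter = 0.9848
Total perimeter = 0.985


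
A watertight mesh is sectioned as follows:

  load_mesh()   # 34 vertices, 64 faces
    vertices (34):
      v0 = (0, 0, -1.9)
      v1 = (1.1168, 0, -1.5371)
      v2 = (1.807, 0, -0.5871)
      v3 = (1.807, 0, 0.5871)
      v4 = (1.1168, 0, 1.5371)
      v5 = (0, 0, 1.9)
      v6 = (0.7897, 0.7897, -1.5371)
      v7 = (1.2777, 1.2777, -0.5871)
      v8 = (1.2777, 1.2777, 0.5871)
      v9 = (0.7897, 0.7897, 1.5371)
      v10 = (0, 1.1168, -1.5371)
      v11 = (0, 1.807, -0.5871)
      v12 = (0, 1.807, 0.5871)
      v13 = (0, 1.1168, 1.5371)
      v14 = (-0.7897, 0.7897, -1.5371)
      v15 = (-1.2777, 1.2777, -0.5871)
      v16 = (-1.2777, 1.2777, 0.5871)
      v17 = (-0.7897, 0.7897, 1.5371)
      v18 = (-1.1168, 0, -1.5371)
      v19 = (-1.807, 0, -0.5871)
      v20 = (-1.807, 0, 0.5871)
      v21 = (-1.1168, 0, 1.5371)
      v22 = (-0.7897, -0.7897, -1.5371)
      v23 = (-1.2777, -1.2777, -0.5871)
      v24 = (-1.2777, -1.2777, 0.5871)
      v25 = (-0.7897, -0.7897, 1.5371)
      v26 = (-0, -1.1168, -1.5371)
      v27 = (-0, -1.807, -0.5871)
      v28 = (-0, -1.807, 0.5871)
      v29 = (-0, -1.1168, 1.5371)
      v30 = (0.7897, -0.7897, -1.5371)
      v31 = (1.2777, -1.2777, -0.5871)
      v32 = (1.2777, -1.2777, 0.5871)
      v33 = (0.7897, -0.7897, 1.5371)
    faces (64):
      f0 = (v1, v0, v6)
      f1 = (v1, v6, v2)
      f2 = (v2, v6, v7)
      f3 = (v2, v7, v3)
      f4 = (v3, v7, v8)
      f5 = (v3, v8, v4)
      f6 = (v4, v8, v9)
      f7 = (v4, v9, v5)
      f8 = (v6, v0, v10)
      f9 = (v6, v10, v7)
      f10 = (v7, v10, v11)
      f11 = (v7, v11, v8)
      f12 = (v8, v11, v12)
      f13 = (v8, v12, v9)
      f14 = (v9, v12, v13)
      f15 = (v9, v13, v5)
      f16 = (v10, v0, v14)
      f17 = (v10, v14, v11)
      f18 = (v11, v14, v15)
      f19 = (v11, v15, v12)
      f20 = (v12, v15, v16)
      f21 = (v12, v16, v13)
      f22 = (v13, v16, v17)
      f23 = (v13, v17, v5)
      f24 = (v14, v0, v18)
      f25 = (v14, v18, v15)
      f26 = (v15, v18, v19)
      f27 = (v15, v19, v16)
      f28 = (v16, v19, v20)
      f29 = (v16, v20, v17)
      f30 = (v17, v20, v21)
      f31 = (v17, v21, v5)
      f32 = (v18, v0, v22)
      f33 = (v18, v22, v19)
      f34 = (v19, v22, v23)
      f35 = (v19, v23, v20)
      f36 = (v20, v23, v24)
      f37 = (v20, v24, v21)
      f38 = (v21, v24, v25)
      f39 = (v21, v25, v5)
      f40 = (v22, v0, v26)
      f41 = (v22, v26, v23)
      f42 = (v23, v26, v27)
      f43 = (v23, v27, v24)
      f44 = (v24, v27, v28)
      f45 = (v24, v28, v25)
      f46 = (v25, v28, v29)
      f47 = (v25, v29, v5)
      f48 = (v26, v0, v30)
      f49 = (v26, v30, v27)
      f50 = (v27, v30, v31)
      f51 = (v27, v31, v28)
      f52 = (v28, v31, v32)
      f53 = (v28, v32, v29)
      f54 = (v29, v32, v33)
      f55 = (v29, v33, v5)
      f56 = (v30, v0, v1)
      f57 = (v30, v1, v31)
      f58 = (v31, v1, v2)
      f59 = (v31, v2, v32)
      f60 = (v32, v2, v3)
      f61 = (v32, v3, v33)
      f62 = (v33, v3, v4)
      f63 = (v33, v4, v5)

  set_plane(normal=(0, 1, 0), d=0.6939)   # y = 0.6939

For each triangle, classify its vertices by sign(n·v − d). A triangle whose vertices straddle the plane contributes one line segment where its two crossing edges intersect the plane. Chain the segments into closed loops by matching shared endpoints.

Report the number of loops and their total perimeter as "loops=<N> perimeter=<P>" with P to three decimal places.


Straddling triangles (20 of 64):
  (v1,v0,v6) [--+] → (0.6939, 0.6939, -1.58112)–(0.829381, 0.6939, -1.5371)  len=0.1425
  (v1,v6,v2) [-+-] → (0.829381, 0.6939, -1.5371)–(0.913111, 0.6939, -1.42185)  len=0.1425
  (v2,v6,v7) [-++] → (0.913111, 0.6939, -1.42185)–(1.51954, 0.6939, -0.5871)  len=1.0318
  (v2,v7,v3) [-+-] → (1.51954, 0.6939, -0.5871)–(1.51954, 0.6939, -0.0505907)  len=0.5365
  (v3,v7,v8) [-++] → (1.51954, 0.6939, -0.0505907)–(1.51954, 0.6939, 0.5871)  len=0.6377
  (v3,v8,v4) [-+-] → (1.51954, 0.6939, 0.5871)–(1.20418, 0.6939, 1.02117)  len=0.5365
  (v4,v8,v9) [-++] → (1.20418, 0.6939, 1.02117)–(0.829381, 0.6939, 1.5371)  len=0.6377
  (v4,v9,v5) [-+-] → (0.829381, 0.6939, 1.5371)–(0.6939, 0.6939, 1.58112)  len=0.1425
  (v6,v0,v10) [+-+] → (0.6939, 0.6939, -1.58112)–(0, 0.6939, -1.67452)  len=0.7002
  (v9,v13,v5) [++-] → (0, 0.6939, 1.67452)–(0.6939, 0.6939, 1.58112)  len=0.7002
  (v10,v0,v14) [+-+] → (0, 0.6939, -1.67452)–(-0.6939, 0.6939, -1.58112)  len=0.7002
  (v13,v17,v5) [++-] → (-0.6939, 0.6939, 1.58112)–(0, 0.6939, 1.67452)  len=0.7002
  (v14,v0,v18) [+--] → (-0.6939, 0.6939, -1.58112)–(-0.829381, 0.6939, -1.5371)  len=0.1425
  (v14,v18,v15) [+-+] → (-0.829381, 0.6939, -1.5371)–(-1.20418, 0.6939, -1.02117)  len=0.6377
  (v15,v18,v19) [+--] → (-1.20418, 0.6939, -1.02117)–(-1.51954, 0.6939, -0.5871)  len=0.5365
  (v15,v19,v16) [+-+] → (-1.51954, 0.6939, -0.5871)–(-1.51954, 0.6939, 0.0505907)  len=0.6377
  (v16,v19,v20) [+--] → (-1.51954, 0.6939, 0.0505907)–(-1.51954, 0.6939, 0.5871)  len=0.5365
  (v16,v20,v17) [+-+] → (-1.51954, 0.6939, 0.5871)–(-0.913111, 0.6939, 1.42185)  len=1.0318
  (v17,v20,v21) [+--] → (-0.913111, 0.6939, 1.42185)–(-0.829381, 0.6939, 1.5371)  len=0.1425
  (v17,v21,v5) [+--] → (-0.829381, 0.6939, 1.5371)–(-0.6939, 0.6939, 1.58112)  len=0.1425

Chained into 1 loop(s):
  loop 1: 20 segments, perimeter = 10.4158
Total perimeter = 10.416

loops=1 perimeter=10.416


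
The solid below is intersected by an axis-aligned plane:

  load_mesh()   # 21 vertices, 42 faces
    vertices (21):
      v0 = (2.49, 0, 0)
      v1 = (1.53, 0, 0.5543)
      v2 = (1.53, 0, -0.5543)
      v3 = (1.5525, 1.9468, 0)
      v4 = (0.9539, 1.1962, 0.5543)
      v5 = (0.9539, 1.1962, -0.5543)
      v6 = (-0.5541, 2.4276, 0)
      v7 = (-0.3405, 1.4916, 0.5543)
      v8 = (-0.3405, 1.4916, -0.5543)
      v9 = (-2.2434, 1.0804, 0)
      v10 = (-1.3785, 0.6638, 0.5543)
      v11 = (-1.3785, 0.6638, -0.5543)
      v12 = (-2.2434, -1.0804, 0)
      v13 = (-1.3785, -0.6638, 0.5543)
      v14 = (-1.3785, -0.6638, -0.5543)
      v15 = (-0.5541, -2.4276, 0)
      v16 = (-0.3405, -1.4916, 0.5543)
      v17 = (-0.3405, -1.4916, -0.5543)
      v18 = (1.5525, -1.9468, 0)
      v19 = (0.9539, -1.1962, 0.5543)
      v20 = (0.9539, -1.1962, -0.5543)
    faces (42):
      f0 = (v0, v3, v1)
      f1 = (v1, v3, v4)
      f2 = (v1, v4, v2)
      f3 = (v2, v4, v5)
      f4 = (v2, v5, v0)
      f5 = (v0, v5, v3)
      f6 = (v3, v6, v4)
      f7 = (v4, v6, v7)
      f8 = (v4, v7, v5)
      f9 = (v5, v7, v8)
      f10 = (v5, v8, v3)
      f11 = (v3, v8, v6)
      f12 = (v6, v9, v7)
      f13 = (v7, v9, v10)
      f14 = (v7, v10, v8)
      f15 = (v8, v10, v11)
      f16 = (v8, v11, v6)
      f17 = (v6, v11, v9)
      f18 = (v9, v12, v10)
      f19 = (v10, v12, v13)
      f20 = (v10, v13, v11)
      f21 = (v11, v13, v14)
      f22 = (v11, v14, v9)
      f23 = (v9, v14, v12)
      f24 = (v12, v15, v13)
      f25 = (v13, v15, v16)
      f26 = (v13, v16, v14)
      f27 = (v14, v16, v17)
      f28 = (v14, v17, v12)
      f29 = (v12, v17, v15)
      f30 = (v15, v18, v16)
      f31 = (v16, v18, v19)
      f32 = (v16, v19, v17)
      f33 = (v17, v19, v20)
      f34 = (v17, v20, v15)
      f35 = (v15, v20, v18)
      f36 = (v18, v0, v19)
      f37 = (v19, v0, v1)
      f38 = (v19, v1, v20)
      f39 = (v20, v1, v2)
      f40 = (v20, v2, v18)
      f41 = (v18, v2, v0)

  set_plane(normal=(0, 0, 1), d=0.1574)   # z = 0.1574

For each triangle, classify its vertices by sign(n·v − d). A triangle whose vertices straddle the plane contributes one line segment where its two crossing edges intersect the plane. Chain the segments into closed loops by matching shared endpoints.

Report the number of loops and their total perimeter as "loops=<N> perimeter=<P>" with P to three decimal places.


Straddling triangles (28 of 42):
  (v0,v3,v1) [--+] → (1.54611, 1.39398, 0.1574)–(2.2174, 0, 0.1574)  len=1.5472
  (v1,v3,v4) [+-+] → (1.54611, 1.39398, 0.1574)–(1.38252, 1.73366, 0.1574)  len=0.3770
  (v1,v4,v2) [++-] → (1.16015, 0.767938, 0.1574)–(1.53, 0, 0.1574)  len=0.8524
  (v2,v4,v5) [-+-] → (1.16015, 0.767938, 0.1574)–(0.9539, 1.1962, 0.1574)  len=0.4753
  (v3,v6,v4) [--+] → (-0.125886, 2.07793, 0.1574)–(1.38252, 1.73366, 0.1574)  len=1.5472
  (v4,v6,v7) [+-+] → (-0.125886, 2.07793, 0.1574)–(-0.493446, 2.16181, 0.1574)  len=0.3770
  (v4,v7,v5) [++-] → (0.12292, 1.38584, 0.1574)–(0.9539, 1.1962, 0.1574)  len=0.8523
  (v5,v7,v8) [-+-] → (0.12292, 1.38584, 0.1574)–(-0.3405, 1.4916, 0.1574)  len=0.4753
  (v6,v9,v7) [--+] → (-1.70305, 1.19717, 0.1574)–(-0.493446, 2.16181, 0.1574)  len=1.5472
  (v7,v9,v10) [+-+] → (-1.70305, 1.19717, 0.1574)–(-1.9978, 0.962102, 0.1574)  len=0.3770
  (v7,v10,v8) [++-] → (-1.00688, 0.960168, 0.1574)–(-0.3405, 1.4916, 0.1574)  len=0.8523
  (v8,v10,v11) [-+-] → (-1.00688, 0.960168, 0.1574)–(-1.3785, 0.6638, 0.1574)  len=0.4753
  (v9,v12,v10) [--+] → (-1.9978, -0.585114, 0.1574)–(-1.9978, 0.962102, 0.1574)  len=1.5472
  (v10,v12,v13) [+-+] → (-1.9978, -0.585114, 0.1574)–(-1.9978, -0.962102, 0.1574)  len=0.3770
  (v10,v13,v11) [++-] → (-1.3785, -0.188494, 0.1574)–(-1.3785, 0.6638, 0.1574)  len=0.8523
  (v11,v13,v14) [-+-] → (-1.3785, -0.188494, 0.1574)–(-1.3785, -0.6638, 0.1574)  len=0.4753
  (v12,v15,v13) [--+] → (-0.788198, -1.92675, 0.1574)–(-1.9978, -0.962102, 0.1574)  len=1.5472
  (v13,v15,v16) [+-+] → (-0.788198, -1.92675, 0.1574)–(-0.493446, -2.16181, 0.1574)  len=0.3770
  (v13,v16,v14) [++-] → (-0.712124, -1.19523, 0.1574)–(-1.3785, -0.6638, 0.1574)  len=0.8523
  (v14,v16,v17) [-+-] → (-0.712124, -1.19523, 0.1574)–(-0.3405, -1.4916, 0.1574)  len=0.4753
  (v15,v18,v16) [--+] → (1.01496, -1.81754, 0.1574)–(-0.493446, -2.16181, 0.1574)  len=1.5472
  (v16,v18,v19) [+-+] → (1.01496, -1.81754, 0.1574)–(1.38252, -1.73366, 0.1574)  len=0.3770
  (v16,v19,v17) [++-] → (0.49048, -1.30196, 0.1574)–(-0.3405, -1.4916, 0.1574)  len=0.8523
  (v17,v19,v20) [-+-] → (0.49048, -1.30196, 0.1574)–(0.9539, -1.1962, 0.1574)  len=0.4753
  (v18,v0,v19) [--+] → (2.05381, -0.339675, 0.1574)–(1.38252, -1.73366, 0.1574)  len=1.5472
  (v19,v0,v1) [+-+] → (2.05381, -0.339675, 0.1574)–(2.2174, 0, 0.1574)  len=0.3770
  (v19,v1,v20) [++-] → (1.32375, -0.428262, 0.1574)–(0.9539, -1.1962, 0.1574)  len=0.8524
  (v20,v1,v2) [-+-] → (1.32375, -0.428262, 0.1574)–(1.53, 0, 0.1574)  len=0.4753

Chained into 2 loop(s):
  loop 1: 14 segments, perimeter = 13.4694
  loop 2: 14 segments, perimeter = 9.2937
Total perimeter = 22.763

loops=2 perimeter=22.763


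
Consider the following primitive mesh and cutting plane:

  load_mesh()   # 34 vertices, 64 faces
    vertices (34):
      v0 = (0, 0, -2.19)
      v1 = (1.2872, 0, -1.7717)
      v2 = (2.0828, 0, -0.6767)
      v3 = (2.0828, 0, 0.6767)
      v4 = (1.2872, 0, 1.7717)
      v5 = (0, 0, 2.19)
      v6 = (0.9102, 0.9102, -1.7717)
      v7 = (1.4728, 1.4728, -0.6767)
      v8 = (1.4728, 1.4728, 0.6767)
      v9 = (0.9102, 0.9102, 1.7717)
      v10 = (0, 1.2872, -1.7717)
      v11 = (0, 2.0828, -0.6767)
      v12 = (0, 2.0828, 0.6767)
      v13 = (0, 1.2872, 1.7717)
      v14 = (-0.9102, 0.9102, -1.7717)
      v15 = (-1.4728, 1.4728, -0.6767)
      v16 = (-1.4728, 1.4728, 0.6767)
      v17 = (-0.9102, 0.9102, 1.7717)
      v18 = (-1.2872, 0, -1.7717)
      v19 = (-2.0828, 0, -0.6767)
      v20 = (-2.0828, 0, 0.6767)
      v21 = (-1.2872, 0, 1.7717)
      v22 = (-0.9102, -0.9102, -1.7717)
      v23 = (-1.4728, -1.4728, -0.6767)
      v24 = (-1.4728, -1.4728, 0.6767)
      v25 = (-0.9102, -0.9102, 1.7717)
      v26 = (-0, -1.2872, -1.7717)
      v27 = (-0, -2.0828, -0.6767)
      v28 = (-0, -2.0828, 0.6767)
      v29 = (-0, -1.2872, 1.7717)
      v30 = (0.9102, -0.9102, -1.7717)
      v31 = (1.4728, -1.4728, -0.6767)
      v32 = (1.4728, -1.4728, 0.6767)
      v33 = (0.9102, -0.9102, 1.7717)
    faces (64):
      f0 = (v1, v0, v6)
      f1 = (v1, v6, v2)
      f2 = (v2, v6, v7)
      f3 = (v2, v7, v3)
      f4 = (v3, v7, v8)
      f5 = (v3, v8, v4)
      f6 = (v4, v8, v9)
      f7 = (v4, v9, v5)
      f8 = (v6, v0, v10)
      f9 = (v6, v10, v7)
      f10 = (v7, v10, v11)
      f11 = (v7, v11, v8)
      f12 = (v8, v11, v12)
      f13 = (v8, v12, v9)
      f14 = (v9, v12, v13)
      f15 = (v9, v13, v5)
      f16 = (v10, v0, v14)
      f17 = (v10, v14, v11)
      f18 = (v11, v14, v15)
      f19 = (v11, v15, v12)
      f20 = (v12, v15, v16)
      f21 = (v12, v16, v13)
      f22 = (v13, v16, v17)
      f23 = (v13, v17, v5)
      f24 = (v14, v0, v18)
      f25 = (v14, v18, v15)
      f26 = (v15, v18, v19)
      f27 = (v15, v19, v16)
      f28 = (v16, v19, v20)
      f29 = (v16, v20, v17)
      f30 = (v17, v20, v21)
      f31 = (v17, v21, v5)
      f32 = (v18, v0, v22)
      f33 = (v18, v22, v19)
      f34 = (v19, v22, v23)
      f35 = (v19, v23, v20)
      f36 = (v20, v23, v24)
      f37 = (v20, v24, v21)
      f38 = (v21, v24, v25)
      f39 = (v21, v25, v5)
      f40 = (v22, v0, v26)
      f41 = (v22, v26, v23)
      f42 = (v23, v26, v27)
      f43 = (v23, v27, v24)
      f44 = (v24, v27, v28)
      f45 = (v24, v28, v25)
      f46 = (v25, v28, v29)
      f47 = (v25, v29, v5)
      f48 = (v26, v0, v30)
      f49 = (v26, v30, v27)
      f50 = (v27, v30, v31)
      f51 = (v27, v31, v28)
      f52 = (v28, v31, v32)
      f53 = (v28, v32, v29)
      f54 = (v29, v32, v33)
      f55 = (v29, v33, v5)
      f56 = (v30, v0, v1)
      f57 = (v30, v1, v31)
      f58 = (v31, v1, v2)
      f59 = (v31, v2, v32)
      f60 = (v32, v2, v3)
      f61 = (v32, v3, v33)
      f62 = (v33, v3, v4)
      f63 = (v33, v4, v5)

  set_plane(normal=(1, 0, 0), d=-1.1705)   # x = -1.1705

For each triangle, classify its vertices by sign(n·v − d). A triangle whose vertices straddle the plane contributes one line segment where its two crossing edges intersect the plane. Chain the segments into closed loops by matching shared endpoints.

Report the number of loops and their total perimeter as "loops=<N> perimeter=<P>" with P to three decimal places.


loops=1 perimeter=10.845

Straddling triangles (20 of 64):
  (v11,v14,v15) [++-] → (-1.1705, 1.1705, -1.26507)–(-1.1705, 1.59801, -0.6767)  len=0.7273
  (v11,v15,v12) [+-+] → (-1.1705, 1.59801, -0.6767)–(-1.1705, 1.59801, -0.398907)  len=0.2778
  (v12,v15,v16) [+--] → (-1.1705, 1.59801, -0.398907)–(-1.1705, 1.59801, 0.6767)  len=1.0756
  (v12,v16,v13) [+-+] → (-1.1705, 1.59801, 0.6767)–(-1.1705, 1.4347, 0.901455)  len=0.2778
  (v13,v16,v17) [+-+] → (-1.1705, 1.4347, 0.901455)–(-1.1705, 1.1705, 1.26507)  len=0.4495
  (v14,v0,v18) [++-] → (-1.1705, 0, -1.80962)–(-1.1705, 0.281752, -1.7717)  len=0.2843
  (v14,v18,v15) [+--] → (-1.1705, 0.281752, -1.7717)–(-1.1705, 1.1705, -1.26507)  len=1.0230
  (v16,v20,v17) [--+] → (-1.1705, 0.708149, 1.52863)–(-1.1705, 1.1705, 1.26507)  len=0.5322
  (v17,v20,v21) [+--] → (-1.1705, 0.708149, 1.52863)–(-1.1705, 0.281752, 1.7717)  len=0.4908
  (v17,v21,v5) [+-+] → (-1.1705, 0.281752, 1.7717)–(-1.1705, 0, 1.80962)  len=0.2843
  (v18,v0,v22) [-++] → (-1.1705, 0, -1.80962)–(-1.1705, -0.281752, -1.7717)  len=0.2843
  (v18,v22,v19) [-+-] → (-1.1705, -0.281752, -1.7717)–(-1.1705, -0.708149, -1.52863)  len=0.4908
  (v19,v22,v23) [-+-] → (-1.1705, -0.708149, -1.52863)–(-1.1705, -1.1705, -1.26507)  len=0.5322
  (v21,v24,v25) [--+] → (-1.1705, -1.1705, 1.26507)–(-1.1705, -0.281752, 1.7717)  len=1.0230
  (v21,v25,v5) [-++] → (-1.1705, -0.281752, 1.7717)–(-1.1705, 0, 1.80962)  len=0.2843
  (v22,v26,v23) [++-] → (-1.1705, -1.4347, -0.901455)–(-1.1705, -1.1705, -1.26507)  len=0.4495
  (v23,v26,v27) [-++] → (-1.1705, -1.4347, -0.901455)–(-1.1705, -1.59801, -0.6767)  len=0.2778
  (v23,v27,v24) [-+-] → (-1.1705, -1.59801, -0.6767)–(-1.1705, -1.59801, 0.398907)  len=1.0756
  (v24,v27,v28) [-++] → (-1.1705, -1.59801, 0.398907)–(-1.1705, -1.59801, 0.6767)  len=0.2778
  (v24,v28,v25) [-++] → (-1.1705, -1.59801, 0.6767)–(-1.1705, -1.1705, 1.26507)  len=0.7273

Chained into 1 loop(s):
  loop 1: 20 segments, perimeter = 10.8451
Total perimeter = 10.845


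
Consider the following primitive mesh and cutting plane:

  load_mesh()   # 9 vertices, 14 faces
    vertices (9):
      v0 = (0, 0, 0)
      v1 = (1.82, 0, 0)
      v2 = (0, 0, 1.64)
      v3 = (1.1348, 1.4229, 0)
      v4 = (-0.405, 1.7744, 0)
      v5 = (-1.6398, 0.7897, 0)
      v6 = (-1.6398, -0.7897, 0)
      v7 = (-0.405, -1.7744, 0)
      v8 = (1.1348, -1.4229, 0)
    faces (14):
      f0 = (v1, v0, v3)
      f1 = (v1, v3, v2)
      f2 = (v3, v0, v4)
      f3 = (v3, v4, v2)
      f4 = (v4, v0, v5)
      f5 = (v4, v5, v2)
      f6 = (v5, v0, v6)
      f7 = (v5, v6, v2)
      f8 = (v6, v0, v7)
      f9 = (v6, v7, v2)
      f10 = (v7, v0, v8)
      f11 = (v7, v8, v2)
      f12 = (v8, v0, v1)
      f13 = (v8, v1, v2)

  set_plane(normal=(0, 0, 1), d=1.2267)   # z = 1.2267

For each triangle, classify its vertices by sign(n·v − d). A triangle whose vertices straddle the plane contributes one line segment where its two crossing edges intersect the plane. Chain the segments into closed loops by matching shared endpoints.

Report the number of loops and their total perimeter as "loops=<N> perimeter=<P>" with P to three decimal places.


Straddling triangles (7 of 14):
  (v1,v3,v2) [--+] → (0.285983, 0.358588, 1.2267)–(0.458662, 0, 1.2267)  len=0.3980
  (v3,v4,v2) [--+] → (-0.102065, 0.44717, 1.2267)–(0.285983, 0.358588, 1.2267)  len=0.3980
  (v4,v5,v2) [--+] → (-0.41325, 0.199014, 1.2267)–(-0.102065, 0.44717, 1.2267)  len=0.3980
  (v5,v6,v2) [--+] → (-0.41325, -0.199014, 1.2267)–(-0.41325, 0.199014, 1.2267)  len=0.3980
  (v6,v7,v2) [--+] → (-0.102065, -0.44717, 1.2267)–(-0.41325, -0.199014, 1.2267)  len=0.3980
  (v7,v8,v2) [--+] → (0.285983, -0.358588, 1.2267)–(-0.102065, -0.44717, 1.2267)  len=0.3980
  (v8,v1,v2) [--+] → (0.458662, 0, 1.2267)–(0.285983, -0.358588, 1.2267)  len=0.3980

Chained into 1 loop(s):
  loop 1: 7 segments, perimeter = 2.7861
Total perimeter = 2.786

loops=1 perimeter=2.786


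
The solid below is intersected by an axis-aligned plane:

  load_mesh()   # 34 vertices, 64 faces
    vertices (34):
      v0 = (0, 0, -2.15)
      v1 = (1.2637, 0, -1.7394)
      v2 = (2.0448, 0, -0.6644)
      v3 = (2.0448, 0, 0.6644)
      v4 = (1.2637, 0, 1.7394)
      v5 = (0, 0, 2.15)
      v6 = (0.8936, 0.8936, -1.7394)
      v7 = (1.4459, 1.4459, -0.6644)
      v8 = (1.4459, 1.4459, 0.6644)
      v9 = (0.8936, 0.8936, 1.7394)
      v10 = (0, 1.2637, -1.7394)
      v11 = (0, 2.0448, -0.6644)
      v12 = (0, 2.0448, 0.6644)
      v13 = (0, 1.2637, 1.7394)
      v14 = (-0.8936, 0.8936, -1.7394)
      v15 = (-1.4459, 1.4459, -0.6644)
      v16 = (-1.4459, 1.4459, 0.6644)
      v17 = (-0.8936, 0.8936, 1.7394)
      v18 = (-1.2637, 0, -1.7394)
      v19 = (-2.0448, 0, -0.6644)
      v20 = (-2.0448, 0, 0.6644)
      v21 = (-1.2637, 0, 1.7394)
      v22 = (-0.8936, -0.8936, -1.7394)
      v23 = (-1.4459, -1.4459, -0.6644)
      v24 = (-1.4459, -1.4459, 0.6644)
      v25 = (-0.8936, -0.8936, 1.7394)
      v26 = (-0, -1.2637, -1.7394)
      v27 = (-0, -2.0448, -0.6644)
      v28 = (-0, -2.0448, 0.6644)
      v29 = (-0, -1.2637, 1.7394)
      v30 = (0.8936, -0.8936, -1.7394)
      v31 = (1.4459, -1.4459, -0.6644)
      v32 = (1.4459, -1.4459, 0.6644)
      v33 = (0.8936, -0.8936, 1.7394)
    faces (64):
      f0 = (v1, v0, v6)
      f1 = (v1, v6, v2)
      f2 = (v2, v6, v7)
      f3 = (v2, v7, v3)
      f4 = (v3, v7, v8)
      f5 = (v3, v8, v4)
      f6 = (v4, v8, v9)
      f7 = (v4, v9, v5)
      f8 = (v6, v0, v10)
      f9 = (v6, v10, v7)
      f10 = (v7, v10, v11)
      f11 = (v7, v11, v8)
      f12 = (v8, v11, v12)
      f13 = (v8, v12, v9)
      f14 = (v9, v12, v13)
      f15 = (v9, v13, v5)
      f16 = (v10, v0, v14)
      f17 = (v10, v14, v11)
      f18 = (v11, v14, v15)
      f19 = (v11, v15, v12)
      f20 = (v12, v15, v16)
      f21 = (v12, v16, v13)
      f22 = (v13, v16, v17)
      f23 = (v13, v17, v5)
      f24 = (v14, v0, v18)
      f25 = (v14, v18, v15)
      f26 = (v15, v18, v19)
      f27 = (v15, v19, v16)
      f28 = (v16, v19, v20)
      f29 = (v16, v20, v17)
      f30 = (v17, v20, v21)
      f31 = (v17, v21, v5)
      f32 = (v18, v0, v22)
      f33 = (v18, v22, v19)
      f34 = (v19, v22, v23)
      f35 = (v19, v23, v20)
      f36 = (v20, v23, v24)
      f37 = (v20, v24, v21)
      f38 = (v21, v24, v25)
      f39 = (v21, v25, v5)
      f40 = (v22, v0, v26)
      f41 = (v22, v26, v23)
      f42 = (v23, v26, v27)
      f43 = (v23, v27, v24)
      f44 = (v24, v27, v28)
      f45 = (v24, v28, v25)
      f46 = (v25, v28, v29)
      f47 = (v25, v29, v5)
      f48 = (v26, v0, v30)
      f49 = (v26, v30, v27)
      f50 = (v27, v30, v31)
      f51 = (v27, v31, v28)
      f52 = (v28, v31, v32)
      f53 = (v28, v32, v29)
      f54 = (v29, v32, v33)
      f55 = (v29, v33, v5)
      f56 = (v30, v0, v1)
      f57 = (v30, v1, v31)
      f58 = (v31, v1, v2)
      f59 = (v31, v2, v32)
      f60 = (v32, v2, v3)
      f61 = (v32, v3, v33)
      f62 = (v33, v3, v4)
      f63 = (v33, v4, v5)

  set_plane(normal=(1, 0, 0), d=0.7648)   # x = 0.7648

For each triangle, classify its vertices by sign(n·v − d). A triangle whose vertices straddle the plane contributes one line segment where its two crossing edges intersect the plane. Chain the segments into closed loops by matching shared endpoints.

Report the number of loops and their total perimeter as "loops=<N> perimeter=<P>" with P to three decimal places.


Straddling triangles (20 of 64):
  (v1,v0,v6) [+-+] → (0.7648, 0, -1.9015)–(0.7648, 0.7648, -1.79858)  len=0.7717
  (v4,v9,v5) [++-] → (0.7648, 0.7648, 1.79858)–(0.7648, 0, 1.9015)  len=0.7717
  (v6,v0,v10) [+--] → (0.7648, 0.7648, -1.79858)–(0.7648, 0.946945, -1.7394)  len=0.1915
  (v6,v10,v7) [+-+] → (0.7648, 0.946945, -1.7394)–(0.7648, 1.36007, -1.17079)  len=0.7028
  (v7,v10,v11) [+--] → (0.7648, 1.36007, -1.17079)–(0.7648, 1.72802, -0.6644)  len=0.6259
  (v7,v11,v8) [+-+] → (0.7648, 1.72802, -0.6644)–(0.7648, 1.72802, 0.0384607)  len=0.7029
  (v8,v11,v12) [+--] → (0.7648, 1.72802, 0.0384607)–(0.7648, 1.72802, 0.6644)  len=0.6259
  (v8,v12,v9) [+-+] → (0.7648, 1.72802, 0.6644)–(0.7648, 1.05953, 1.58445)  len=1.1373
  (v9,v12,v13) [+--] → (0.7648, 1.05953, 1.58445)–(0.7648, 0.946945, 1.7394)  len=0.1915
  (v9,v13,v5) [+--] → (0.7648, 0.946945, 1.7394)–(0.7648, 0.7648, 1.79858)  len=0.1915
  (v26,v0,v30) [--+] → (0.7648, -0.7648, -1.79858)–(0.7648, -0.946945, -1.7394)  len=0.1915
  (v26,v30,v27) [-+-] → (0.7648, -0.946945, -1.7394)–(0.7648, -1.05953, -1.58445)  len=0.1915
  (v27,v30,v31) [-++] → (0.7648, -1.05953, -1.58445)–(0.7648, -1.72802, -0.6644)  len=1.1373
  (v27,v31,v28) [-+-] → (0.7648, -1.72802, -0.6644)–(0.7648, -1.72802, -0.0384607)  len=0.6259
  (v28,v31,v32) [-++] → (0.7648, -1.72802, -0.0384607)–(0.7648, -1.72802, 0.6644)  len=0.7029
  (v28,v32,v29) [-+-] → (0.7648, -1.72802, 0.6644)–(0.7648, -1.36007, 1.17079)  len=0.6259
  (v29,v32,v33) [-++] → (0.7648, -1.36007, 1.17079)–(0.7648, -0.946945, 1.7394)  len=0.7028
  (v29,v33,v5) [-+-] → (0.7648, -0.946945, 1.7394)–(0.7648, -0.7648, 1.79858)  len=0.1915
  (v30,v0,v1) [+-+] → (0.7648, -0.7648, -1.79858)–(0.7648, 0, -1.9015)  len=0.7717
  (v33,v4,v5) [++-] → (0.7648, 0, 1.9015)–(0.7648, -0.7648, 1.79858)  len=0.7717

Chained into 1 loop(s):
  loop 1: 20 segments, perimeter = 11.8256
Total perimeter = 11.826

loops=1 perimeter=11.826
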